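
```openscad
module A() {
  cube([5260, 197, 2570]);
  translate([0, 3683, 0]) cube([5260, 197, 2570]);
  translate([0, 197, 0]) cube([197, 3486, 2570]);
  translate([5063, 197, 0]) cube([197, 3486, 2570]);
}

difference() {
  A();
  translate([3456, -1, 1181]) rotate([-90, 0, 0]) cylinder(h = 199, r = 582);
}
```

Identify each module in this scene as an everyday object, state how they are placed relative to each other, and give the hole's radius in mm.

The subtracted cylinder has r = 582 mm.

A is a house frame. The house frame has a circular hole through its front wall. The hole's radius is 582 mm.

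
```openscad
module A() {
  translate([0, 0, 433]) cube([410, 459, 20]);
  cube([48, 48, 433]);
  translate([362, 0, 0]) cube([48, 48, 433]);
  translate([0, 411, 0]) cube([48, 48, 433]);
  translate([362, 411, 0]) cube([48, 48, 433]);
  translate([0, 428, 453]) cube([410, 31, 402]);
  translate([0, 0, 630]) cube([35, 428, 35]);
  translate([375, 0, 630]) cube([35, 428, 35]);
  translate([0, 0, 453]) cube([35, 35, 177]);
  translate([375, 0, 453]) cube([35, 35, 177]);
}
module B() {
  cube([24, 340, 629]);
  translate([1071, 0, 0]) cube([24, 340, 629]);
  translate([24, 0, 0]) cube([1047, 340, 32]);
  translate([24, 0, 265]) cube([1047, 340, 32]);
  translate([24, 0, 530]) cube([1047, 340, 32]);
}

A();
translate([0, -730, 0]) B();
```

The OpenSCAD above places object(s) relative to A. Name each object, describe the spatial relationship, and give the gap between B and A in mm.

A is a chair. B is a bookshelf. The bookshelf is on the floor beside the chair on its −y side. The gap between the bookshelf and the chair is 390 mm.

The bookshelf's nearest face is 390 mm from the chair's −y face.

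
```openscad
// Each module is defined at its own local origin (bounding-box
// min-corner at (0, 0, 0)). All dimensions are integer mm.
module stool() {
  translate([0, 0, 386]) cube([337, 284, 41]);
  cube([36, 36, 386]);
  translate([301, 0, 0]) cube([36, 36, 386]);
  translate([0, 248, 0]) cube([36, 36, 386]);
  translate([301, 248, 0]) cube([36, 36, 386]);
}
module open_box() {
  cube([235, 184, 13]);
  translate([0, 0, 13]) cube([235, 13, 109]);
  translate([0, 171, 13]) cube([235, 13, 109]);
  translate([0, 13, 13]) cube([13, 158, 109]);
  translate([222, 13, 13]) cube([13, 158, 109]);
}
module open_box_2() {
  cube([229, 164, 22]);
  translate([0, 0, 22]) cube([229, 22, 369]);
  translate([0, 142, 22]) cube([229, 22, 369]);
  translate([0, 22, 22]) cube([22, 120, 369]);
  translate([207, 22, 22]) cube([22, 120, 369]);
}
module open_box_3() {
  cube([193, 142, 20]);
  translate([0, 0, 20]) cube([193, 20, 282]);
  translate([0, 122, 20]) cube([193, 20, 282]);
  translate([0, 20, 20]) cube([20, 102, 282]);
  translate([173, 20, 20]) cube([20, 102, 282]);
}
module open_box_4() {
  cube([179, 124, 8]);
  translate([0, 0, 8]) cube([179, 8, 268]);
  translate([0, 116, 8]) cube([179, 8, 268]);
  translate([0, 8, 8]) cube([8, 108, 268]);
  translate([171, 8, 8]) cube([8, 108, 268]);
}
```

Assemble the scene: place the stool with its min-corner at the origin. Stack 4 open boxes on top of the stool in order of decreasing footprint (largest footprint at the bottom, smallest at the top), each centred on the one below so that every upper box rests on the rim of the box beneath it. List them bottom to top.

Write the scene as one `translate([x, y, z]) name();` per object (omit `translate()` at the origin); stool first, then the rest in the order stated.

stool();
translate([51, 50, 427]) open_box();
translate([54, 60, 549]) open_box_2();
translate([72, 71, 940]) open_box_3();
translate([79, 80, 1242]) open_box_4();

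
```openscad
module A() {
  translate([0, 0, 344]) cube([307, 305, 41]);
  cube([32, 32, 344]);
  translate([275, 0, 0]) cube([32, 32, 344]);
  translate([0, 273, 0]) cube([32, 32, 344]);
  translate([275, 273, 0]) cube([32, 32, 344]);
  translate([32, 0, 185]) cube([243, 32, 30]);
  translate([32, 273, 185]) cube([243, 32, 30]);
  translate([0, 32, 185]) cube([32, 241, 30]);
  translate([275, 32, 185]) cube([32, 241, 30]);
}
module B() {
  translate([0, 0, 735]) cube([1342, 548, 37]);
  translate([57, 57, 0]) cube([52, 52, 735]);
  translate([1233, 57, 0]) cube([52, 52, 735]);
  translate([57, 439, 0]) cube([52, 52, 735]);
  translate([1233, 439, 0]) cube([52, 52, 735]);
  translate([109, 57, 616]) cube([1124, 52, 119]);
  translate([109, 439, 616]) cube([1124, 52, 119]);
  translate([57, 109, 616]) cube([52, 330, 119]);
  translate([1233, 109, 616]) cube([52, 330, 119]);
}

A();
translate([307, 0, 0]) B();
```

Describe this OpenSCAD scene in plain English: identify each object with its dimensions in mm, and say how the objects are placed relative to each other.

A is a simple wooden stool: a rectangular seat 307 mm (x) by 305 mm (y), 41 mm thick, top face at z = 385 mm, on four square legs, each 32×32 mm in cross-section. The legs rest on z = 0, each flush with a corner of the seat. Four stretchers, 32 mm wide and 30 mm tall, connect adjacent legs with their undersides at z = 185 mm, each running between the inner faces of the legs it joins and aligned with the legs' outer faces on the other axis.

B is a rectangular dining table. The top is 1342×548×37 mm with its upper surface at z = 772 mm. It stands on four 52×52 mm square legs, each inset 57 mm from the nearest pair of top edges, running from the floor to the underside of the top. Four apron rails, 52 mm thick and 119 mm tall, run between adjacent legs with their top edges flush with the underside of the top and their outer faces flush with the legs' outer faces.

The table is against the stool's +x side, with their −y faces flush.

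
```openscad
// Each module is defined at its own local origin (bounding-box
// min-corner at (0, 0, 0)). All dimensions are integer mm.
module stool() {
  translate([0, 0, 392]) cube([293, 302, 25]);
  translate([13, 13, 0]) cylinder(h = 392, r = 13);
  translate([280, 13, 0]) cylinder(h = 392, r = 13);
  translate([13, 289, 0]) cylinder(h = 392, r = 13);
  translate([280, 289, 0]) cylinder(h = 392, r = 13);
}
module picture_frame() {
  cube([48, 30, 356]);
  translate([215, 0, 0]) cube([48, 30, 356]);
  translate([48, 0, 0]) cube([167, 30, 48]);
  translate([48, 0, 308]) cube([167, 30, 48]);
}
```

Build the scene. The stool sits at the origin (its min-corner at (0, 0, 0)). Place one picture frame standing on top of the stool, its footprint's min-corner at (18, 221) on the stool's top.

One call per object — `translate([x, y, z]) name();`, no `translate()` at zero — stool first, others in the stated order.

stool();
translate([18, 221, 417]) picture_frame();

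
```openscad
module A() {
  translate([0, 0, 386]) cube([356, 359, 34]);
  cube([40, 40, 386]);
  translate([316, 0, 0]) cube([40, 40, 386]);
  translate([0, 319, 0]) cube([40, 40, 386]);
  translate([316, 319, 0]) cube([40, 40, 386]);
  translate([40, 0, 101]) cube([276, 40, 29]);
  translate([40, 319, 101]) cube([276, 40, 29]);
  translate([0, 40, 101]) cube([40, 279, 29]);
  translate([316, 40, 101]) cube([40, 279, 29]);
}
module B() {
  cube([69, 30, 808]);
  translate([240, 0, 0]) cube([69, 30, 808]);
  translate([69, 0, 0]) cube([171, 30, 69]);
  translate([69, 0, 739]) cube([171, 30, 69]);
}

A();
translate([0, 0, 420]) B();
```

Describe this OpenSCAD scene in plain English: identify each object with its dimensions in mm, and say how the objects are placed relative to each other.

A is a simple wooden stool: a rectangular seat 356 mm (x) by 359 mm (y), 34 mm thick, top face at z = 420 mm, on four square legs, each 40×40 mm in cross-section. The legs rest on z = 0, each flush with a corner of the seat. Four stretchers, 40 mm wide and 29 mm tall, connect adjacent legs with their undersides at z = 101 mm, each running between the inner faces of the legs it joins and aligned with the legs' outer faces on the other axis.

B is a picture frame with a 171×670 mm rectangular opening (x by z) and a uniform 69 mm border on every side. Frame depth is 30 mm along y. It is built from two vertical stiles running the full outside height and two horizontal rails spanning the gap between the stiles.

The picture frame is on top of the stool.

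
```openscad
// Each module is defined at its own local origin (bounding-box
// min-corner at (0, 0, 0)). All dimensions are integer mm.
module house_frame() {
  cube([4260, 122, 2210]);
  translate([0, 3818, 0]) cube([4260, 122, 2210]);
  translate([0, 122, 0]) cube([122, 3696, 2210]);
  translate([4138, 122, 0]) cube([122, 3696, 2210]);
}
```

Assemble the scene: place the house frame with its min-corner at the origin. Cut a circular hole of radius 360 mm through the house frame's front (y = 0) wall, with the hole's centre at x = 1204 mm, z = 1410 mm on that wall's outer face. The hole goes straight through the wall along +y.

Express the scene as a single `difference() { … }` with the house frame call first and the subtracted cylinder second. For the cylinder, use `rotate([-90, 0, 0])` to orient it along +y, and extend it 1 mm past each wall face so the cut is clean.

difference() {
  house_frame();
  translate([1204, -1, 1410]) rotate([-90, 0, 0]) cylinder(h = 124, r = 360);
}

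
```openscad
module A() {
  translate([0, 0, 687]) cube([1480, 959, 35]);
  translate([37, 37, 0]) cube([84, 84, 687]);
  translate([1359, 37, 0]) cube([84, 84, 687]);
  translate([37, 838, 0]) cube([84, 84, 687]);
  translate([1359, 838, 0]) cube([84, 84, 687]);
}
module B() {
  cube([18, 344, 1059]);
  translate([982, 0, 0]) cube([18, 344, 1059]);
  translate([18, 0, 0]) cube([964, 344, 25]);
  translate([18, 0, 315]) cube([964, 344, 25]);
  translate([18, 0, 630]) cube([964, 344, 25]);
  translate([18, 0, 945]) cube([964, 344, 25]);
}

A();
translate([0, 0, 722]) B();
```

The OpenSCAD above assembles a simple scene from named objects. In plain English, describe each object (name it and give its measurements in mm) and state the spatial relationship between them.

A is a table: top 1480 mm (x) × 959 mm (y), 35 mm thick, upper face at z = 722 mm, on four 84×84 mm square legs, each inset 37 mm from the nearest pair of top edges, running from z = 0 to the bottom of the top.

B is a bookshelf 1000 mm wide overall, 344 mm deep and 1059 mm tall. The two sides are 18 mm thick vertical panels. 4 horizontal shelves of 25 mm thickness span between the inner faces of the sides; the lowest shelf sits on the floor and shelves are stacked with a clear vertical gap of 290 mm between each pair.

The bookshelf is on top of the table.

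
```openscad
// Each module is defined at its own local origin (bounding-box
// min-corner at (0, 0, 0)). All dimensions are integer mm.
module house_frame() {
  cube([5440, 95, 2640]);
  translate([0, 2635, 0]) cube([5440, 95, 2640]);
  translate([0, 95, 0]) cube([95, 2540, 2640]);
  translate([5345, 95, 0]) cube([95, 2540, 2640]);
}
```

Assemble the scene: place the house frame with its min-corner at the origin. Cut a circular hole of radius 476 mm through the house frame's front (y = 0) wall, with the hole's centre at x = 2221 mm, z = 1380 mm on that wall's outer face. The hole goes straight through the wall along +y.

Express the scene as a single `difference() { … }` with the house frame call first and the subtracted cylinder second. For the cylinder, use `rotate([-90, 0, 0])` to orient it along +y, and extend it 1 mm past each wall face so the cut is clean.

difference() {
  house_frame();
  translate([2221, -1, 1380]) rotate([-90, 0, 0]) cylinder(h = 97, r = 476);
}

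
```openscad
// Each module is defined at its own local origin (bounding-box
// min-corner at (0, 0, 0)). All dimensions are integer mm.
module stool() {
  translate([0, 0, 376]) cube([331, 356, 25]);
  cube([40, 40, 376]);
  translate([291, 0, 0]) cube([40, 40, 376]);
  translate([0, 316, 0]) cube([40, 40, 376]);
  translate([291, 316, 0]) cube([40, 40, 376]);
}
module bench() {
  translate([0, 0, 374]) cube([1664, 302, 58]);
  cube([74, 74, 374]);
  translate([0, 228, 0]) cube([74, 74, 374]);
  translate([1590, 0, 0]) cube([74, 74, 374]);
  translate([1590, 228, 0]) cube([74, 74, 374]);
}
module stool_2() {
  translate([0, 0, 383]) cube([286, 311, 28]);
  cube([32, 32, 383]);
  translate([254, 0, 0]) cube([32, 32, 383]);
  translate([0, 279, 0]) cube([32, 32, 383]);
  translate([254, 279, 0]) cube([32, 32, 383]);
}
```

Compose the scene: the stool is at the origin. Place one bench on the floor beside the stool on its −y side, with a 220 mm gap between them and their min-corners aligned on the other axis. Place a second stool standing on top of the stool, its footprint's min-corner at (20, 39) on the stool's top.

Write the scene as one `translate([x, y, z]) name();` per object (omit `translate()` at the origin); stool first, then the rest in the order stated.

stool();
translate([0, -522, 0]) bench();
translate([20, 39, 401]) stool_2();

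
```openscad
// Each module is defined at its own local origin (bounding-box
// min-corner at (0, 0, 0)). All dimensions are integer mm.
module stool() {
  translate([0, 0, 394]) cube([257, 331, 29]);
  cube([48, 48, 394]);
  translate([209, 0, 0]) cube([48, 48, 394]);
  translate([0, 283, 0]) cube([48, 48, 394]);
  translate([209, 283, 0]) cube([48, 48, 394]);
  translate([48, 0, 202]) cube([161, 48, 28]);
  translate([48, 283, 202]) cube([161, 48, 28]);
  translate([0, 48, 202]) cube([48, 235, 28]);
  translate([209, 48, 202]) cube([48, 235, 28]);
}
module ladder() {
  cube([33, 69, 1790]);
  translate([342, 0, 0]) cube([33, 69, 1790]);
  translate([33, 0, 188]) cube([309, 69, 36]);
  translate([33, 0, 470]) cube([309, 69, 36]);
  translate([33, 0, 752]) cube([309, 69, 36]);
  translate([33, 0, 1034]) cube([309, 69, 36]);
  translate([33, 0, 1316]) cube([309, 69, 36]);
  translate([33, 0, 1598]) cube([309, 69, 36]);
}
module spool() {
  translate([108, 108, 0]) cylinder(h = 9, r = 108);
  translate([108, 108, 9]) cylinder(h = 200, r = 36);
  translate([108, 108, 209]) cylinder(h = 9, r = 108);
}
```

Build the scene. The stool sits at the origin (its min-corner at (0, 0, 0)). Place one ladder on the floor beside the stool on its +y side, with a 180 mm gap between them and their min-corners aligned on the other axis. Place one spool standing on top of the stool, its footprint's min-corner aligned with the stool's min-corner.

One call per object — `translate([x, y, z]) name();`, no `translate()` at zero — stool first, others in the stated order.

stool();
translate([0, 511, 0]) ladder();
translate([0, 0, 423]) spool();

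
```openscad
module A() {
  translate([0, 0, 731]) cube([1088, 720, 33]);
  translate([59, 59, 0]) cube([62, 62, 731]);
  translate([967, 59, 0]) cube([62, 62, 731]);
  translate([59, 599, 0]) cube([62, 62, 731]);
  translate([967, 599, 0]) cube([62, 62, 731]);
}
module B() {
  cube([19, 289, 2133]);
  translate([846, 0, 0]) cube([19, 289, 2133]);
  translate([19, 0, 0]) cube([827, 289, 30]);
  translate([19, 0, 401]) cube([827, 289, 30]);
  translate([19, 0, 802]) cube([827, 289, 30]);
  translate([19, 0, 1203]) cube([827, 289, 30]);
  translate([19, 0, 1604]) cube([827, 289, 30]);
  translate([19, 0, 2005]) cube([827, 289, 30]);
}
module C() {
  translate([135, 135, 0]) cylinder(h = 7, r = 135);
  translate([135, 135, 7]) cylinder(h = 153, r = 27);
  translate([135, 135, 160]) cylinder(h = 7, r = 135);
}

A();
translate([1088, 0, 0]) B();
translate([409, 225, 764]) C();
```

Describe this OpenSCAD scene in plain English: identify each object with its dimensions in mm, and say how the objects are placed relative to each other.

A is a table with a 1088×720 mm rectangular top, 33 mm thick, top surface at z = 764 mm, supported by four 62×62 mm square legs, each inset 59 mm from the nearest pair of top edges, running from the floor.

B is a bookshelf 865 mm wide overall, 289 mm deep and 2133 mm tall. The two sides are 19 mm thick vertical panels. 6 horizontal shelves of 30 mm thickness span between the inner faces of the sides; the lowest shelf sits on the floor and shelves are stacked with a clear vertical gap of 371 mm between each pair.

C is a spool: two coaxial disc flanges of radius 135 mm and thickness 7 mm, joined by a core cylinder of radius 27 mm and height 153 mm. The lower flange rests on z = 0 and the three cylinders share a vertical axis.

The bookshelf is against the table's +x side, with their −y faces flush. The spool is on top of the table, centred.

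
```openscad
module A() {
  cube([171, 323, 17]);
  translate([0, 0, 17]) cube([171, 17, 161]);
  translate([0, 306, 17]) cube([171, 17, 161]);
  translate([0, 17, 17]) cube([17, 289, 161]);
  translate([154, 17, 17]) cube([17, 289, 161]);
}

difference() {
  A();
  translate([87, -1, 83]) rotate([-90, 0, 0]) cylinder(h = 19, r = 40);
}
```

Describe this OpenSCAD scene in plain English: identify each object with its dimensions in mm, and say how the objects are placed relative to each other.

A is an open storage box with external size 171×323×178 mm and wall thickness 17 mm (the base is also 17 mm thick). The base covers the whole footprint; the four walls stand on the base, with the y-facing walls full-width and the x-facing walls fitting between their inner faces.

The open box has a circular hole of radius 40 mm through its front wall, centred at (x = 87, z = 83).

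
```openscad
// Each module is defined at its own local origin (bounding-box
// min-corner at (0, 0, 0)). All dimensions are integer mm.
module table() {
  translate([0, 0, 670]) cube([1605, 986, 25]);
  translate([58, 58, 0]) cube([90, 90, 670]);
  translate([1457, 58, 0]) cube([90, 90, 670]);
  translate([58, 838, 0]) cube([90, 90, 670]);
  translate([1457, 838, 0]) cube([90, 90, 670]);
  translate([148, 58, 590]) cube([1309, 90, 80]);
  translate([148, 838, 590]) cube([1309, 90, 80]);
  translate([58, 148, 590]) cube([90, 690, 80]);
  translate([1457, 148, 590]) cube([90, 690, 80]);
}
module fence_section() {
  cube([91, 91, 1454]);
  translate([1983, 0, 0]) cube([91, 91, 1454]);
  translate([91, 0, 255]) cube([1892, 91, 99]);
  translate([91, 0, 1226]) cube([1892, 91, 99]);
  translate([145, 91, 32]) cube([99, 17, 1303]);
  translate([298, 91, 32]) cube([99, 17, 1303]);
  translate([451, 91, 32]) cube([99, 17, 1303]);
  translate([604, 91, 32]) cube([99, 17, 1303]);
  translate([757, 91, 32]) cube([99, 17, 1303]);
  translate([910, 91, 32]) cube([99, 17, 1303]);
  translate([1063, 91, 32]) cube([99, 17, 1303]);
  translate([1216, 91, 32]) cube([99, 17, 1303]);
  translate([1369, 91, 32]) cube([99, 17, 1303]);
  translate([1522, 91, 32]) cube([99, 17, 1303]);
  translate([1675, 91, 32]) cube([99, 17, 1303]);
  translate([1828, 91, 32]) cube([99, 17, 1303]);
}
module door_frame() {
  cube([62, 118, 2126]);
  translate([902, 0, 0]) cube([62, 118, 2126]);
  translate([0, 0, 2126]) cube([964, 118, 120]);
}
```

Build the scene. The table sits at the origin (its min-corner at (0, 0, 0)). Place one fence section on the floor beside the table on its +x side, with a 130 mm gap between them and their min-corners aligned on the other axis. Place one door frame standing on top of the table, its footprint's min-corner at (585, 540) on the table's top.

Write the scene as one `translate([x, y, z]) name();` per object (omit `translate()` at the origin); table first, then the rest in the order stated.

table();
translate([1735, 0, 0]) fence_section();
translate([585, 540, 695]) door_frame();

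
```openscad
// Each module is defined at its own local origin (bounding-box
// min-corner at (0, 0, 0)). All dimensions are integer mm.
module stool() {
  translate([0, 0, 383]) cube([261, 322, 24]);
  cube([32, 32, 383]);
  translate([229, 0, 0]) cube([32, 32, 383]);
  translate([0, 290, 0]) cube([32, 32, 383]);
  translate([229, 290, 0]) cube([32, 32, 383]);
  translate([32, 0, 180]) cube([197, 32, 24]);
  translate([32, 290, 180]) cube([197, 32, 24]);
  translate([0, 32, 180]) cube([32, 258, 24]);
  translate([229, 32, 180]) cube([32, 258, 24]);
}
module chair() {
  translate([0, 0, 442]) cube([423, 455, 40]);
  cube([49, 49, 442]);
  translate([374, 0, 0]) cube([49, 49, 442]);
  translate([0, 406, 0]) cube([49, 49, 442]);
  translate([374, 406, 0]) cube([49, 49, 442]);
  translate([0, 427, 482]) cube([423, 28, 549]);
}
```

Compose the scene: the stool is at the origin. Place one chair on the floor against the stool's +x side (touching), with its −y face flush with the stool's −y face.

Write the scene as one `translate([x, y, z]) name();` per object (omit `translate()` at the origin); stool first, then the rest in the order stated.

stool();
translate([261, 0, 0]) chair();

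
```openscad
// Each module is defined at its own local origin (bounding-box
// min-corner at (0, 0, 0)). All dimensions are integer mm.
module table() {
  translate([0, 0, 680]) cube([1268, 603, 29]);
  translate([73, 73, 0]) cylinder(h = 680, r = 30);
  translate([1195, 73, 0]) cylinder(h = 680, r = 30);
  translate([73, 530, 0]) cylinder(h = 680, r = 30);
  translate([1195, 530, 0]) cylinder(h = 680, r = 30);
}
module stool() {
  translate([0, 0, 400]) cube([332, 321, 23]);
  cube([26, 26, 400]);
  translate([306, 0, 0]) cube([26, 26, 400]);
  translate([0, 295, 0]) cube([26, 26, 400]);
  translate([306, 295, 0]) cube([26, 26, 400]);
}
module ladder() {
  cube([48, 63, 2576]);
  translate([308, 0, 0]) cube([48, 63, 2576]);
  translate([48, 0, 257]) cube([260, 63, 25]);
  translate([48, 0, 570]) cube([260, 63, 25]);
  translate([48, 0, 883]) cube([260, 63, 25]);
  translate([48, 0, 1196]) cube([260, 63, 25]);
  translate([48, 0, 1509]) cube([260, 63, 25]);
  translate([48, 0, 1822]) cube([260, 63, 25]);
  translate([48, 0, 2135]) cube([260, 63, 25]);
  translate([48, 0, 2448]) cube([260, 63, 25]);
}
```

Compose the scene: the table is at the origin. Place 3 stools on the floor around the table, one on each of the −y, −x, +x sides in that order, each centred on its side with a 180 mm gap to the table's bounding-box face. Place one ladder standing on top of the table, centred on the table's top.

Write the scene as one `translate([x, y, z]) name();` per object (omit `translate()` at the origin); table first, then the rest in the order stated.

table();
translate([468, -501, 0]) stool();
translate([-512, 141, 0]) stool();
translate([1448, 141, 0]) stool();
translate([456, 270, 709]) ladder();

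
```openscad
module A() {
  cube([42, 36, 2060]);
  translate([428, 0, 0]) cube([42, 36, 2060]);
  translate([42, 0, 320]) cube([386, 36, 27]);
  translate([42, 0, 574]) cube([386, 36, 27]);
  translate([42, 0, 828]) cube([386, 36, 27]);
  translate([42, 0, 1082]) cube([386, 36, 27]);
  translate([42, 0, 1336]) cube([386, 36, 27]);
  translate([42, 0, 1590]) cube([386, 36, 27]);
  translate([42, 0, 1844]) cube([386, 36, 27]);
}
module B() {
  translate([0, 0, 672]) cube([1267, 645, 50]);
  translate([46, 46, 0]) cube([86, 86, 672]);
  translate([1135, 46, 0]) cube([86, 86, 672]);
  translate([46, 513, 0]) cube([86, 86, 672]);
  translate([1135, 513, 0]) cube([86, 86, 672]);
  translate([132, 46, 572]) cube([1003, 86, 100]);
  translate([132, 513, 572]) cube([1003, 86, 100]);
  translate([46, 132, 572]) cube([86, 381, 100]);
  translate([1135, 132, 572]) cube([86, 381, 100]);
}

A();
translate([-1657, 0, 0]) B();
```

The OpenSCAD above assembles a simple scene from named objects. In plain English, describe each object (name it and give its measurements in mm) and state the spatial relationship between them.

A is a wooden ladder with two side rails of 42×36 mm section and 2060 mm height, set 470 mm apart overall. Between them run 7 rectangular rungs (36 mm deep, 27 mm thick), front faces flush with the rails' −y face. The bottom of the first rung is 320 mm above the floor and each subsequent rung is 254 mm higher than the one below.

B is a rectangular dining table. The top is 1267×645×50 mm with its upper surface at z = 722 mm. It stands on four 86×86 mm square legs, each inset 46 mm from the nearest pair of top edges, running from the floor to the underside of the top. Four apron rails, 86 mm thick and 100 mm tall, run between adjacent legs with their top edges flush with the underside of the top and their outer faces flush with the legs' outer faces.

The table is on the floor beside the ladder on its −x side.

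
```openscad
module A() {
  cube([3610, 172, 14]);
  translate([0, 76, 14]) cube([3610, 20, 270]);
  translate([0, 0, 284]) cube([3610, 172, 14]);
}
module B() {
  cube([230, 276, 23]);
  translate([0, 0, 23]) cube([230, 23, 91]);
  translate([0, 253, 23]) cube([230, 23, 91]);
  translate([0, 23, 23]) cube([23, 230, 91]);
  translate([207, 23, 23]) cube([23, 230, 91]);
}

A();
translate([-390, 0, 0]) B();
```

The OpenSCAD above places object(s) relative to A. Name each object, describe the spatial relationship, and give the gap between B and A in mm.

The open box's nearest face is 160 mm from the I-beam's −x face.

A is an I-beam. B is an open box. The open box is on the floor beside the I-beam on its −x side. The gap between the open box and the I-beam is 160 mm.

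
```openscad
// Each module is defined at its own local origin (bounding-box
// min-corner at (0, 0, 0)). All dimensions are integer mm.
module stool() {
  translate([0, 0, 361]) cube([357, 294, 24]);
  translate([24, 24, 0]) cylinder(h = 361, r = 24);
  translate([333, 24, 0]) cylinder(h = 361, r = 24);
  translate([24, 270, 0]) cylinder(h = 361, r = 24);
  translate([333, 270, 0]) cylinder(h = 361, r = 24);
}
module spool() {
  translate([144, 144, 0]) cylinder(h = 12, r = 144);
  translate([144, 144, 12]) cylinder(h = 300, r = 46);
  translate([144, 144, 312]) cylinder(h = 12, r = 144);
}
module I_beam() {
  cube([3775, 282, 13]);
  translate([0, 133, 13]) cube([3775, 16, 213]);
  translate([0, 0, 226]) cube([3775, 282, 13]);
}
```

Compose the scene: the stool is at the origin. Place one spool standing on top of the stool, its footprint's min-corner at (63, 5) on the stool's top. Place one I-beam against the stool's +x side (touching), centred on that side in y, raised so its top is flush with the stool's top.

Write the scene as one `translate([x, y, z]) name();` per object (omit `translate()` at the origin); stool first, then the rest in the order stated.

stool();
translate([63, 5, 385]) spool();
translate([357, 6, 146]) I_beam();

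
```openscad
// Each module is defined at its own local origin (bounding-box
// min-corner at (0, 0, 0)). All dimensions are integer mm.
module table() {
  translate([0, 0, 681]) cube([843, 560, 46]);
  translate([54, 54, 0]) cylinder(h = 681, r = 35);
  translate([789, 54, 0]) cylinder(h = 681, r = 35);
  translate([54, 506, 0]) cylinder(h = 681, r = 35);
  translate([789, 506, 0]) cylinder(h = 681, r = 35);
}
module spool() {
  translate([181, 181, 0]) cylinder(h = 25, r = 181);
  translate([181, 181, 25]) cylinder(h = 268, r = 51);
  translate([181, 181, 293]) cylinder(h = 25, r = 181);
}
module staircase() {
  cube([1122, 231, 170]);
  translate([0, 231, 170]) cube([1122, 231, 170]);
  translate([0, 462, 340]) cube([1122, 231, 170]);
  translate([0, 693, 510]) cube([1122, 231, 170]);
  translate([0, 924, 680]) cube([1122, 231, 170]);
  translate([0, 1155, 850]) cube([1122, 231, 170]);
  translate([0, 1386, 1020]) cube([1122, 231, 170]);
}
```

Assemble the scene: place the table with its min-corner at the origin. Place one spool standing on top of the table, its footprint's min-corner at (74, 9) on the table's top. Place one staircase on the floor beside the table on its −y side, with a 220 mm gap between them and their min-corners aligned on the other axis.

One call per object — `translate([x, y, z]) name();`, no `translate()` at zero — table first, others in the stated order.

table();
translate([74, 9, 727]) spool();
translate([0, -1837, 0]) staircase();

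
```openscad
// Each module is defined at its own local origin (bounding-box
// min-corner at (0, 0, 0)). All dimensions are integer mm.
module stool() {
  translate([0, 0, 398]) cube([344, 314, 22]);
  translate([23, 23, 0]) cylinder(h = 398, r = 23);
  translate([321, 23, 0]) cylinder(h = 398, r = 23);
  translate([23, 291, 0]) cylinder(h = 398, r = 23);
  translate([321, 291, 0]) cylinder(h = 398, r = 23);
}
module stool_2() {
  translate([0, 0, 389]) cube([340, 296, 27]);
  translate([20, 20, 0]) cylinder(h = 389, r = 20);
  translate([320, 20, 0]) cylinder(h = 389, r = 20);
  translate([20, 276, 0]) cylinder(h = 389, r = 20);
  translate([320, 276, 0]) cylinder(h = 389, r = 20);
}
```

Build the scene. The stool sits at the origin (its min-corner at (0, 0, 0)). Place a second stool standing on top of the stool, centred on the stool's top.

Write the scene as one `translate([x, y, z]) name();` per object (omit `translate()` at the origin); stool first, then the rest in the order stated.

stool();
translate([2, 9, 420]) stool_2();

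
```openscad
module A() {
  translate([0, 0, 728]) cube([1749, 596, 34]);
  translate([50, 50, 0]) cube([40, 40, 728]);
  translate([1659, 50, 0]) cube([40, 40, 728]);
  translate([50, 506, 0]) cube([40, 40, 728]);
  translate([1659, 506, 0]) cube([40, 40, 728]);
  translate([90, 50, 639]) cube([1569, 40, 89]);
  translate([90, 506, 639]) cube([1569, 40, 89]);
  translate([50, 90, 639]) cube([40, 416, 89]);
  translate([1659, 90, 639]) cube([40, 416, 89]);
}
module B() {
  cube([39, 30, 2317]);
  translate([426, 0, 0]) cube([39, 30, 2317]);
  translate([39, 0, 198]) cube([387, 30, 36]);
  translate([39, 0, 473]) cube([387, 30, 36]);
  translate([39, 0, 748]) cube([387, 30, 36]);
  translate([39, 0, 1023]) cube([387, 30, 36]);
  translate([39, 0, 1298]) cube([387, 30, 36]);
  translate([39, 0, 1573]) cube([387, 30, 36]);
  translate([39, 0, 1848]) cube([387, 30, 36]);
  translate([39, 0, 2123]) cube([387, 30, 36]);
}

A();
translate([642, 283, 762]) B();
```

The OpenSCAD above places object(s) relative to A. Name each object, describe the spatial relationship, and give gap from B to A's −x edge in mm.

A is a table. B is a ladder. The ladder is on top of the table, centred. The gap from the ladder to the table's −x edge is 642 mm.

The ladder's min-x is at 642; the table's min-x is 0; gap = 642 mm.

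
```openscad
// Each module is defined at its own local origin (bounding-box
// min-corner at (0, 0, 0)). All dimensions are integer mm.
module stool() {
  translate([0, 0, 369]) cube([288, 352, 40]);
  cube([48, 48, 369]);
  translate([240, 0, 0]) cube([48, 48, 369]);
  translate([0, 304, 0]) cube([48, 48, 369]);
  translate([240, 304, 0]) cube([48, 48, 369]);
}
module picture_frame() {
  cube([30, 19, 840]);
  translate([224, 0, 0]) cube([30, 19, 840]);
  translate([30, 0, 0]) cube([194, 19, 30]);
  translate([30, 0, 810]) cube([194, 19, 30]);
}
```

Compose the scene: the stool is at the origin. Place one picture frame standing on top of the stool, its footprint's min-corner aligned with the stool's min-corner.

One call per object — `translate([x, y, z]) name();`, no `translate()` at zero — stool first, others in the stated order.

stool();
translate([0, 0, 409]) picture_frame();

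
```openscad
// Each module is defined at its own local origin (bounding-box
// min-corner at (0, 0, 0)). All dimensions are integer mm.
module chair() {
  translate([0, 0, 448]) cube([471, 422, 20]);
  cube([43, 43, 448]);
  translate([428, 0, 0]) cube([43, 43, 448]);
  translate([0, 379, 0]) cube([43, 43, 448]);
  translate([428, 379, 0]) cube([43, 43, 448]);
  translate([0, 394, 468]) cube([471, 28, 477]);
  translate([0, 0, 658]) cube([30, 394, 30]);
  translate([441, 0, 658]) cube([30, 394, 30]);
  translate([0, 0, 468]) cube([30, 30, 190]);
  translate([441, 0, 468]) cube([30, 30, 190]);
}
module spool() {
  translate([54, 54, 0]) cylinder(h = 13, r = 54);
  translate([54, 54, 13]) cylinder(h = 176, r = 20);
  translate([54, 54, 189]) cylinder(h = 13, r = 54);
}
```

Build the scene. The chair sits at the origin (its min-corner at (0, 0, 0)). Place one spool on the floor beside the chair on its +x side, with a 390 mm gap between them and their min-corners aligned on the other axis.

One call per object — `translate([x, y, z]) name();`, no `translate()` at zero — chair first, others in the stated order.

chair();
translate([861, 0, 0]) spool();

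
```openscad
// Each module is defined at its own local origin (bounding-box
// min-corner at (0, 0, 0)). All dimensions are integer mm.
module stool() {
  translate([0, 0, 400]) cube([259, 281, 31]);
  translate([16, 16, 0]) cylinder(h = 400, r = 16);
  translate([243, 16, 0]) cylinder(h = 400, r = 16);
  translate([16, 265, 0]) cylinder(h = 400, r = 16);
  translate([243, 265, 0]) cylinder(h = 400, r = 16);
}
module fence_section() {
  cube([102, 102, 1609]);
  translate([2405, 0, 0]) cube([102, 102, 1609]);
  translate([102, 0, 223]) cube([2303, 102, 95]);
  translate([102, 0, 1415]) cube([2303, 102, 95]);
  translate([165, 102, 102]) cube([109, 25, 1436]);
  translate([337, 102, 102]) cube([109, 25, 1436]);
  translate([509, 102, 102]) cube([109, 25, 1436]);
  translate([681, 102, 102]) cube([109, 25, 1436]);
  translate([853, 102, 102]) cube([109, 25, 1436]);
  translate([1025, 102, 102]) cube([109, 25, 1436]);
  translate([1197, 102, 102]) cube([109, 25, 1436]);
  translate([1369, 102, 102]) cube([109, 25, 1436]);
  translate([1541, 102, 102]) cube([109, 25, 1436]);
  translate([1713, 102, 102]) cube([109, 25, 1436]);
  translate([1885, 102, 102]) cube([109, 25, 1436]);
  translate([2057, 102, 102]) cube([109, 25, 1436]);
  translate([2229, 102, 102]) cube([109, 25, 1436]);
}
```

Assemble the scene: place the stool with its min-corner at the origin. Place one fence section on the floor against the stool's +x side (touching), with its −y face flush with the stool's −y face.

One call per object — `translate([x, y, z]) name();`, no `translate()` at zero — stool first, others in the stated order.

stool();
translate([259, 0, 0]) fence_section();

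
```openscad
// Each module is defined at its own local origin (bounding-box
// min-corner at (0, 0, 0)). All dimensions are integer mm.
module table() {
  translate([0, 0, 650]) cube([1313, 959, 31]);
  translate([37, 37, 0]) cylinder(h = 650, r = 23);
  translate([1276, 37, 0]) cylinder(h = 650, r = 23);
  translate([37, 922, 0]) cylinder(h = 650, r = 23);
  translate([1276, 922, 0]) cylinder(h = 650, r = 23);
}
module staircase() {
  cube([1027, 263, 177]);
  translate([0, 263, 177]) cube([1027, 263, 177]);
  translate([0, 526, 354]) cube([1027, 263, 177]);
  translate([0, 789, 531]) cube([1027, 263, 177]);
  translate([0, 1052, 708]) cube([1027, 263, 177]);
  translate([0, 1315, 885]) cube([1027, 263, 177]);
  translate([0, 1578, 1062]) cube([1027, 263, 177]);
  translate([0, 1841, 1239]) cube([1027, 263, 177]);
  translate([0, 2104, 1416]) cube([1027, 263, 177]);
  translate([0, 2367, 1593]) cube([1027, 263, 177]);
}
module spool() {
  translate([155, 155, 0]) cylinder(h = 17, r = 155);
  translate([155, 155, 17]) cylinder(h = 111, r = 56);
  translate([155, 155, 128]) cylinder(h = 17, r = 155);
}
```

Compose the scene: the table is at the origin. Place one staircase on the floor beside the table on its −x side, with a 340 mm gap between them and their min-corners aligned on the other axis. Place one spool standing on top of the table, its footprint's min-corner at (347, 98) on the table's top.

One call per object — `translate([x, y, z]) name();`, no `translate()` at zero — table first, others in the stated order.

table();
translate([-1367, 0, 0]) staircase();
translate([347, 98, 681]) spool();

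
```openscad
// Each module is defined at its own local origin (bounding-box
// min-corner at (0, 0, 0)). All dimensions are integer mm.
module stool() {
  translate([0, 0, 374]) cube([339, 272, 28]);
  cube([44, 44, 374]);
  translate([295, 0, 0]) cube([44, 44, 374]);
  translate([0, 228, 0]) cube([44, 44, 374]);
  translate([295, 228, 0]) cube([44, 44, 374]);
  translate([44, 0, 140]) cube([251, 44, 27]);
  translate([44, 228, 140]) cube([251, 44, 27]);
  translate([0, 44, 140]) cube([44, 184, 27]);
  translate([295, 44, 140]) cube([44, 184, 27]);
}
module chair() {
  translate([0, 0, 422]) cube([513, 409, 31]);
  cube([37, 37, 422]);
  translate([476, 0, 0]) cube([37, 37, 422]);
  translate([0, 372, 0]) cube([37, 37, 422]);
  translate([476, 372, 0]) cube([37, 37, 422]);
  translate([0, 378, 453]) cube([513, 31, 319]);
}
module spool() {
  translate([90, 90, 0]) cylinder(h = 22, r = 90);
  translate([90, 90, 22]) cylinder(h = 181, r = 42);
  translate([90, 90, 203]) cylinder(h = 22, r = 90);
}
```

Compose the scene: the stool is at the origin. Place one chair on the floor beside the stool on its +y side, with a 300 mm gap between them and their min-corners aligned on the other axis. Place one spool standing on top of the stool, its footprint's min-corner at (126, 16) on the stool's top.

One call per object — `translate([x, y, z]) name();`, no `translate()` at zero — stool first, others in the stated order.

stool();
translate([0, 572, 0]) chair();
translate([126, 16, 402]) spool();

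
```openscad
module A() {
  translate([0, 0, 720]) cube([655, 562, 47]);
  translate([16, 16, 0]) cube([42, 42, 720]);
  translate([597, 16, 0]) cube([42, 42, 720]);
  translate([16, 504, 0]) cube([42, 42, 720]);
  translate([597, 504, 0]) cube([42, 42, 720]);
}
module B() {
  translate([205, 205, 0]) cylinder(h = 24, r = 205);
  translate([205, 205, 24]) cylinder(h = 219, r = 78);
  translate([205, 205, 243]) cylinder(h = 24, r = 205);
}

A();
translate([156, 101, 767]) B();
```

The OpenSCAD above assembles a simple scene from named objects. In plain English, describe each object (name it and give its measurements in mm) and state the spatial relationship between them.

A is a table with a 655×562 mm rectangular top, 47 mm thick, top surface at z = 767 mm, supported by four 42×42 mm square legs, each inset 16 mm from the nearest pair of top edges, running from the floor.

B is a spool: two coaxial disc flanges of radius 205 mm and thickness 24 mm, joined by a core cylinder of radius 78 mm and height 219 mm. The lower flange rests on z = 0 and the three cylinders share a vertical axis.

The spool is on top of the table.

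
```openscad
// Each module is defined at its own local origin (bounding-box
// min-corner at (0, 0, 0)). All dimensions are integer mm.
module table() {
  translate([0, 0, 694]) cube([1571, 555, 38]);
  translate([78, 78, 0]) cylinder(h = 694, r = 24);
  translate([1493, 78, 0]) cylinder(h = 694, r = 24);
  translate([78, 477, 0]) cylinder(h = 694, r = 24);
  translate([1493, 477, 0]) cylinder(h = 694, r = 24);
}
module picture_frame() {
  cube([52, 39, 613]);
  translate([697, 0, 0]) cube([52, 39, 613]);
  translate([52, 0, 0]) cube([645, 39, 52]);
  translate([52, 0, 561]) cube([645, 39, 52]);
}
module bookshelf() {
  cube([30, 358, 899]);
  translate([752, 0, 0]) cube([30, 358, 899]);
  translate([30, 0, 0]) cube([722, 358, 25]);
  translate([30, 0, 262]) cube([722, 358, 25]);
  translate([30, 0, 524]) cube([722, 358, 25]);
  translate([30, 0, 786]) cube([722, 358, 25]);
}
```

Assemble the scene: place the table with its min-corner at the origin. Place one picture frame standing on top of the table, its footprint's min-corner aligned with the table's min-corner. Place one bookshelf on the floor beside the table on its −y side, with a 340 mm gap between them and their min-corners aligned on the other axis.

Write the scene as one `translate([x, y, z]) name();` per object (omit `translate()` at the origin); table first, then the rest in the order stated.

table();
translate([0, 0, 732]) picture_frame();
translate([0, -698, 0]) bookshelf();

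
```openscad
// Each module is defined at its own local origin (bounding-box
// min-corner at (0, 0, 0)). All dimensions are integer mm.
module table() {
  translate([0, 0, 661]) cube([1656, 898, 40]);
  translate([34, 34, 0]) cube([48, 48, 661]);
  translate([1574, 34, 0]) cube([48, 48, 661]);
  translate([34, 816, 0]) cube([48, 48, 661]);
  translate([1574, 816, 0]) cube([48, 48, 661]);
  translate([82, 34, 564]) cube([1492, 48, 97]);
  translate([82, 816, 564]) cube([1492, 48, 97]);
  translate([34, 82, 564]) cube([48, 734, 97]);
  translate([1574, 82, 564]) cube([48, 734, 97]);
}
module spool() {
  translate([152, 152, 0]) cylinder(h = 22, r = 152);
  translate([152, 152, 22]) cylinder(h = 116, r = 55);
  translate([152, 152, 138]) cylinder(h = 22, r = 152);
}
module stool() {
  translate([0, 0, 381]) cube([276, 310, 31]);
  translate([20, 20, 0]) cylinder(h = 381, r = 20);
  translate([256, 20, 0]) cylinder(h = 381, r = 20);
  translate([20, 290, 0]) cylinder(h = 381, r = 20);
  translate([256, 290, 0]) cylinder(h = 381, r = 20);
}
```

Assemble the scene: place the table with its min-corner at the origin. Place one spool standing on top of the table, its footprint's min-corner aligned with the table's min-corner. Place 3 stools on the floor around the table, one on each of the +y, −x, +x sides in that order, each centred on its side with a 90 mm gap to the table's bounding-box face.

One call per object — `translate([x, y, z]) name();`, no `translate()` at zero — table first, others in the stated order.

table();
translate([0, 0, 701]) spool();
translate([690, 988, 0]) stool();
translate([-366, 294, 0]) stool();
translate([1746, 294, 0]) stool();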